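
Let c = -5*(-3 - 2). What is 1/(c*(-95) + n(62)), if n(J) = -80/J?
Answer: -31/73665 ≈ -0.00042082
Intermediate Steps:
c = 25 (c = -5*(-5) = 25)
1/(c*(-95) + n(62)) = 1/(25*(-95) - 80/62) = 1/(-2375 - 80*1/62) = 1/(-2375 - 40/31) = 1/(-73665/31) = -31/73665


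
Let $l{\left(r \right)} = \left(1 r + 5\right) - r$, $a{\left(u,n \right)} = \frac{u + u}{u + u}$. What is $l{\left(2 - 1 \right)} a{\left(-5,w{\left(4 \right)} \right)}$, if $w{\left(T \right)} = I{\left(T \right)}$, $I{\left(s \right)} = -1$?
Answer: $5$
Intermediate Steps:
$w{\left(T \right)} = -1$
$a{\left(u,n \right)} = 1$ ($a{\left(u,n \right)} = \frac{2 u}{2 u} = 2 u \frac{1}{2 u} = 1$)
$l{\left(r \right)} = 5$ ($l{\left(r \right)} = \left(r + 5\right) - r = \left(5 + r\right) - r = 5$)
$l{\left(2 - 1 \right)} a{\left(-5,w{\left(4 \right)} \right)} = 5 \cdot 1 = 5$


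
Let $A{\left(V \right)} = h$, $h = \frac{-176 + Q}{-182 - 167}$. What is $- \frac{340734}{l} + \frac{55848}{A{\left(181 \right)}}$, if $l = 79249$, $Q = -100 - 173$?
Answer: $\frac{1544485465482}{35582801} \approx 43405.0$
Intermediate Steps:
$Q = -273$
$h = \frac{449}{349}$ ($h = \frac{-176 - 273}{-182 - 167} = - \frac{449}{-349} = \left(-449\right) \left(- \frac{1}{349}\right) = \frac{449}{349} \approx 1.2865$)
$A{\left(V \right)} = \frac{449}{349}$
$- \frac{340734}{l} + \frac{55848}{A{\left(181 \right)}} = - \frac{340734}{79249} + \frac{55848}{\frac{449}{349}} = \left(-340734\right) \frac{1}{79249} + 55848 \cdot \frac{349}{449} = - \frac{340734}{79249} + \frac{19490952}{449} = \frac{1544485465482}{35582801}$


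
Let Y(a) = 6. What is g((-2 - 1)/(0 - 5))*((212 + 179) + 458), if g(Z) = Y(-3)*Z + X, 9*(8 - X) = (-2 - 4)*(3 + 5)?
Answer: 71882/5 ≈ 14376.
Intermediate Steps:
X = 40/3 (X = 8 - (-2 - 4)*(3 + 5)/9 = 8 - (-2)*8/3 = 8 - 1/9*(-48) = 8 + 16/3 = 40/3 ≈ 13.333)
g(Z) = 40/3 + 6*Z (g(Z) = 6*Z + 40/3 = 40/3 + 6*Z)
g((-2 - 1)/(0 - 5))*((212 + 179) + 458) = (40/3 + 6*((-2 - 1)/(0 - 5)))*((212 + 179) + 458) = (40/3 + 6*(-3/(-5)))*(391 + 458) = (40/3 + 6*(-3*(-1/5)))*849 = (40/3 + 6*(3/5))*849 = (40/3 + 18/5)*849 = (254/15)*849 = 71882/5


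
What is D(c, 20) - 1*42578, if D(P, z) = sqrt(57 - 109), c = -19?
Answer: -42578 + 2*I*sqrt(13) ≈ -42578.0 + 7.2111*I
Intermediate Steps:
D(P, z) = 2*I*sqrt(13) (D(P, z) = sqrt(-52) = 2*I*sqrt(13))
D(c, 20) - 1*42578 = 2*I*sqrt(13) - 1*42578 = 2*I*sqrt(13) - 42578 = -42578 + 2*I*sqrt(13)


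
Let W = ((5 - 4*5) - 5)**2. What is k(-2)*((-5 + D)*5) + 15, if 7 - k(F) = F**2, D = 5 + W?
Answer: 6015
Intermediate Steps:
W = 400 (W = ((5 - 20) - 5)**2 = (-15 - 5)**2 = (-20)**2 = 400)
D = 405 (D = 5 + 400 = 405)
k(F) = 7 - F**2
k(-2)*((-5 + D)*5) + 15 = (7 - 1*(-2)**2)*((-5 + 405)*5) + 15 = (7 - 1*4)*(400*5) + 15 = (7 - 4)*2000 + 15 = 3*2000 + 15 = 6000 + 15 = 6015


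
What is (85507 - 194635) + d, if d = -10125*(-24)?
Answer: 133872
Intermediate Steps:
d = 243000
(85507 - 194635) + d = (85507 - 194635) + 243000 = -109128 + 243000 = 133872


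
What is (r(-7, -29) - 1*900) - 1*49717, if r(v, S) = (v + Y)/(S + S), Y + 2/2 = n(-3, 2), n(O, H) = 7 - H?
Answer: -2935783/58 ≈ -50617.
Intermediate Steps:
Y = 4 (Y = -1 + (7 - 1*2) = -1 + (7 - 2) = -1 + 5 = 4)
r(v, S) = (4 + v)/(2*S) (r(v, S) = (v + 4)/(S + S) = (4 + v)/((2*S)) = (4 + v)*(1/(2*S)) = (4 + v)/(2*S))
(r(-7, -29) - 1*900) - 1*49717 = ((½)*(4 - 7)/(-29) - 1*900) - 1*49717 = ((½)*(-1/29)*(-3) - 900) - 49717 = (3/58 - 900) - 49717 = -52197/58 - 49717 = -2935783/58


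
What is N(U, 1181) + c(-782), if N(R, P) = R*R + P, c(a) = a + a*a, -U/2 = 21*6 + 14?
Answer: 690323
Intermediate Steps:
U = -280 (U = -2*(21*6 + 14) = -2*(126 + 14) = -2*140 = -280)
c(a) = a + a²
N(R, P) = P + R² (N(R, P) = R² + P = P + R²)
N(U, 1181) + c(-782) = (1181 + (-280)²) - 782*(1 - 782) = (1181 + 78400) - 782*(-781) = 79581 + 610742 = 690323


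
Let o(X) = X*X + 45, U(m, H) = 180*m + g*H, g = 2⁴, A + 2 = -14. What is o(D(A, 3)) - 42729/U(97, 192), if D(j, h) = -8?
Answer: 731753/6844 ≈ 106.92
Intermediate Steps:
A = -16 (A = -2 - 14 = -16)
g = 16
U(m, H) = 16*H + 180*m (U(m, H) = 180*m + 16*H = 16*H + 180*m)
o(X) = 45 + X² (o(X) = X² + 45 = 45 + X²)
o(D(A, 3)) - 42729/U(97, 192) = (45 + (-8)²) - 42729/(16*192 + 180*97) = (45 + 64) - 42729/(3072 + 17460) = 109 - 42729/20532 = 109 - 1*14243/6844 = 109 - 14243/6844 = 731753/6844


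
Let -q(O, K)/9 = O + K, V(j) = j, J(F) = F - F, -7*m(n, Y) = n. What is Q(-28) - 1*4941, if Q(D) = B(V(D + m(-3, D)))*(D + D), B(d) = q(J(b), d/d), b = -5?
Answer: -4437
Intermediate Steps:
m(n, Y) = -n/7
J(F) = 0
q(O, K) = -9*K - 9*O (q(O, K) = -9*(O + K) = -9*(K + O) = -9*K - 9*O)
B(d) = -9 (B(d) = -9*d/d - 9*0 = -9*1 + 0 = -9 + 0 = -9)
Q(D) = -18*D (Q(D) = -9*(D + D) = -18*D)
Q(-28) - 1*4941 = -18*(-28) - 1*4941 = 504 - 4941 = -4437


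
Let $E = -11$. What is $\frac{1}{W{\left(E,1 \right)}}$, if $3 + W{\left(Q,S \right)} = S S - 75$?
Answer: $- \frac{1}{77} \approx -0.012987$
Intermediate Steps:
$W{\left(Q,S \right)} = -78 + S^{2}$ ($W{\left(Q,S \right)} = -3 + \left(S S - 75\right) = -3 + \left(S^{2} - 75\right) = -3 + \left(-75 + S^{2}\right) = -78 + S^{2}$)
$\frac{1}{W{\left(E,1 \right)}} = \frac{1}{-78 + 1^{2}} = \frac{1}{-78 + 1} = \frac{1}{-77} = - \frac{1}{77}$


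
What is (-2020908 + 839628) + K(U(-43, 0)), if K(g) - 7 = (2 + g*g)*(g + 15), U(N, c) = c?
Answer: -1181243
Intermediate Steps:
K(g) = 7 + (2 + g²)*(15 + g) (K(g) = 7 + (2 + g*g)*(g + 15) = 7 + (2 + g²)*(15 + g))
(-2020908 + 839628) + K(U(-43, 0)) = (-2020908 + 839628) + (37 + 0³ + 2*0 + 15*0²) = -1181280 + (37 + 0 + 0 + 15*0) = -1181280 + (37 + 0 + 0 + 0) = -1181280 + 37 = -1181243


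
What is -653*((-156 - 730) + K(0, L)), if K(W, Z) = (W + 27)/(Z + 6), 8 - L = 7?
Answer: 4032275/7 ≈ 5.7604e+5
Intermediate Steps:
L = 1 (L = 8 - 1*7 = 8 - 7 = 1)
K(W, Z) = (27 + W)/(6 + Z)
-653*((-156 - 730) + K(0, L)) = -653*((-156 - 730) + (27 + 0)/(6 + 1)) = -653*(-886 + 27/7) = -653*(-6175/7) = 4032275/7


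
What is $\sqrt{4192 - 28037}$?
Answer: $i \sqrt{23845} \approx 154.42 i$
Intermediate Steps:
$\sqrt{4192 - 28037} = \sqrt{-23845} = i \sqrt{23845}$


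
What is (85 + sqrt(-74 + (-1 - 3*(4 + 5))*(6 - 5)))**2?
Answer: (85 + I*sqrt(102))**2 ≈ 7123.0 + 1716.9*I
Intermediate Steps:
(85 + sqrt(-74 + (-1 - 3*(4 + 5))*(6 - 5)))**2 = (85 + sqrt(-74 + (-1 - 27)*1))**2 = (85 + sqrt(-74 - 28*1))**2 = (85 + sqrt(-74 - 28))**2 = (85 + sqrt(-102))**2 = (85 + I*sqrt(102))**2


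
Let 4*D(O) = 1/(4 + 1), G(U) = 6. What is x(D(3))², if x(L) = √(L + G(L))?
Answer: 121/20 ≈ 6.0500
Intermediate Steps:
D(O) = 1/20 (D(O) = 1/(4*(4 + 1)) = (¼)/5 = (¼)*(⅕) = 1/20)
x(L) = √(6 + L) (x(L) = √(L + 6) = √(6 + L))
x(D(3))² = (√(6 + 1/20))² = (√(121/20))² = (11*√5/10)² = 121/20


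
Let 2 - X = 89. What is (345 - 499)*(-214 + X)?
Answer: 46354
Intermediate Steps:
X = -87 (X = 2 - 1*89 = 2 - 89 = -87)
(345 - 499)*(-214 + X) = (345 - 499)*(-214 - 87) = -154*(-301) = 46354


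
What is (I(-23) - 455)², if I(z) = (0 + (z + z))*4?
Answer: 408321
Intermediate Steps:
I(z) = 8*z (I(z) = (0 + 2*z)*4 = (2*z)*4 = 8*z)
(I(-23) - 455)² = (8*(-23) - 455)² = (-184 - 455)² = (-639)² = 408321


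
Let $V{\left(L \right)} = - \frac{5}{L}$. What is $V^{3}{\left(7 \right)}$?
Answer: $- \frac{125}{343} \approx -0.36443$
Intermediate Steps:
$V^{3}{\left(7 \right)} = \left(- \frac{5}{7}\right)^{3} = - \frac{125}{343}$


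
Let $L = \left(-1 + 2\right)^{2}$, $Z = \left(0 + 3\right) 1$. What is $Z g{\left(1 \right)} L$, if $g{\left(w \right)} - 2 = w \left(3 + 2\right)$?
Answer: $21$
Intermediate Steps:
$Z = 3$ ($Z = 3 \cdot 1 = 3$)
$g{\left(w \right)} = 2 + 5 w$ ($g{\left(w \right)} = 2 + w \left(3 + 2\right) = 2 + w 5 = 2 + 5 w$)
$L = 1$ ($L = 1^{2} = 1$)
$Z g{\left(1 \right)} L = 3 \left(2 + 5 \cdot 1\right) 1 = 3 \left(2 + 5\right) 1 = 3 \cdot 7 \cdot 1 = 21 \cdot 1 = 21$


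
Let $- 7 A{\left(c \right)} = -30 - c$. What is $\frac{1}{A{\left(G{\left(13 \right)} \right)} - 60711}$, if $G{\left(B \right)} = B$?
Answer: $- \frac{7}{424934} \approx -1.6473 \cdot 10^{-5}$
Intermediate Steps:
$A{\left(c \right)} = \frac{30}{7} + \frac{c}{7}$ ($A{\left(c \right)} = - \frac{-30 - c}{7} = \frac{30}{7} + \frac{c}{7}$)
$\frac{1}{A{\left(G{\left(13 \right)} \right)} - 60711} = \frac{1}{\left(\frac{30}{7} + \frac{1}{7} \cdot 13\right) - 60711} = \frac{1}{\left(\frac{30}{7} + \frac{13}{7}\right) - 60711} = \frac{1}{\frac{43}{7} - 60711} = \frac{1}{- \frac{424934}{7}} = - \frac{7}{424934}$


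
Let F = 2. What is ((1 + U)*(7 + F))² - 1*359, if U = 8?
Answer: 6202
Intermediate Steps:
((1 + U)*(7 + F))² - 1*359 = ((1 + 8)*(7 + 2))² - 1*359 = (9*9)² - 359 = 81² - 359 = 6561 - 359 = 6202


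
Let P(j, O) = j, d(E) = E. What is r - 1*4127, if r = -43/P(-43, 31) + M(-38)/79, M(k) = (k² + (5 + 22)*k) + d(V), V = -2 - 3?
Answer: -325541/79 ≈ -4120.8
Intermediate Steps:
V = -5
M(k) = -5 + k² + 27*k (M(k) = (k² + (5 + 22)*k) - 5 = (k² + 27*k) - 5 = -5 + k² + 27*k)
r = 492/79 (r = -43/(-43) + (-5 + (-38)² + 27*(-38))/79 = -43*(-1/43) + (-5 + 1444 - 1026)*(1/79) = 1 + 413*(1/79) = 1 + 413/79 = 492/79 ≈ 6.2278)
r - 1*4127 = 492/79 - 1*4127 = 492/79 - 4127 = -325541/79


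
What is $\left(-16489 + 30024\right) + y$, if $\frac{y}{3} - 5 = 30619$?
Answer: $105407$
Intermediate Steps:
$y = 91872$ ($y = 15 + 3 \cdot 30619 = 15 + 91857 = 91872$)
$\left(-16489 + 30024\right) + y = \left(-16489 + 30024\right) + 91872 = 13535 + 91872 = 105407$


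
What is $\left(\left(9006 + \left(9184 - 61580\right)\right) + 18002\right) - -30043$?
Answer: $4655$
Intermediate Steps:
$\left(\left(9006 + \left(9184 - 61580\right)\right) + 18002\right) - -30043 = \left(\left(9006 + \left(9184 - 61580\right)\right) + 18002\right) + 30043 = \left(\left(9006 - 52396\right) + 18002\right) + 30043 = \left(-43390 + 18002\right) + 30043 = -25388 + 30043 = 4655$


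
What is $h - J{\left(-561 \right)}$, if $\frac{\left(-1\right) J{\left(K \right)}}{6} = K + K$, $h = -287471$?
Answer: $-294203$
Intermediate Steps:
$J{\left(K \right)} = - 12 K$ ($J{\left(K \right)} = - 6 \left(K + K\right) = - 6 \cdot 2 K = - 12 K$)
$h - J{\left(-561 \right)} = -287471 - \left(-12\right) \left(-561\right) = -287471 - 6732 = -294203$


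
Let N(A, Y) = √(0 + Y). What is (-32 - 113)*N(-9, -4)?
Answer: -290*I ≈ -290.0*I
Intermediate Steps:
N(A, Y) = √Y
(-32 - 113)*N(-9, -4) = (-32 - 113)*√(-4) = -290*I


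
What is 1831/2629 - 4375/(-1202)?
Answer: 13702737/3160058 ≈ 4.3362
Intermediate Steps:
1831/2629 - 4375/(-1202) = 1831*(1/2629) - 4375*(-1/1202) = 1831/2629 + 4375/1202 = 13702737/3160058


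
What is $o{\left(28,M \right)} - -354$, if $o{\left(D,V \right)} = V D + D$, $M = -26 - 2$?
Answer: $-402$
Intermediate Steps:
$M = -28$
$o{\left(D,V \right)} = D + D V$ ($o{\left(D,V \right)} = D V + D = D + D V$)
$o{\left(28,M \right)} - -354 = 28 \left(1 - 28\right) - -354 = 28 \left(-27\right) + 354 = -756 + 354 = -402$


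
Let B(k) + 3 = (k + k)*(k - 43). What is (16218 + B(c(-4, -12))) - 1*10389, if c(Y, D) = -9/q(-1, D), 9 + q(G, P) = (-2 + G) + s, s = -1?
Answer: 974694/169 ≈ 5767.4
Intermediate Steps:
q(G, P) = -12 + G (q(G, P) = -9 + ((-2 + G) - 1) = -9 + (-3 + G) = -12 + G)
c(Y, D) = 9/13 (c(Y, D) = -9/(-12 - 1) = -9/(-13) = -9*(-1/13) = 9/13)
B(k) = -3 + 2*k*(-43 + k) (B(k) = -3 + (k + k)*(k - 43) = -3 + (2*k)*(-43 + k) = -3 + 2*k*(-43 + k))
(16218 + B(c(-4, -12))) - 1*10389 = (16218 + (-3 - 86*9/13 + 2*(9/13)²)) - 1*10389 = (16218 + (-3 - 774/13 + 2*(81/169))) - 10389 = (16218 + (-3 - 774/13 + 162/169)) - 10389 = (16218 - 10407/169) - 10389 = 2730435/169 - 10389 = 974694/169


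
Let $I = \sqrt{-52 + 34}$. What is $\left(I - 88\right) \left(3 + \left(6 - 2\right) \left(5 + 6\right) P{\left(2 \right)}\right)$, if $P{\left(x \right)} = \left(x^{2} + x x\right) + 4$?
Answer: $-46728 + 1593 i \sqrt{2} \approx -46728.0 + 2252.8 i$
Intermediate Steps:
$I = 3 i \sqrt{2}$ ($I = \sqrt{-18} = 3 i \sqrt{2} \approx 4.2426 i$)
$P{\left(x \right)} = 4 + 2 x^{2}$ ($P{\left(x \right)} = \left(x^{2} + x^{2}\right) + 4 = 2 x^{2} + 4 = 4 + 2 x^{2}$)
$\left(I - 88\right) \left(3 + \left(6 - 2\right) \left(5 + 6\right) P{\left(2 \right)}\right) = \left(3 i \sqrt{2} - 88\right) \left(3 + \left(6 - 2\right) \left(5 + 6\right) \left(4 + 2 \cdot 2^{2}\right)\right) = \left(-88 + 3 i \sqrt{2}\right) \left(3 + 4 \cdot 11 \left(4 + 2 \cdot 4\right)\right) = \left(-88 + 3 i \sqrt{2}\right) \left(3 + 44 \left(4 + 8\right)\right) = \left(-88 + 3 i \sqrt{2}\right) \left(3 + 44 \cdot 12\right) = \left(-88 + 3 i \sqrt{2}\right) \left(3 + 528\right) = \left(-88 + 3 i \sqrt{2}\right) 531 = -46728 + 1593 i \sqrt{2}$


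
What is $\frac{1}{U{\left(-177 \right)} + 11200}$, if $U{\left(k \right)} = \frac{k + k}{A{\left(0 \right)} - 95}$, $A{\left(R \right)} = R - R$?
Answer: $\frac{95}{1064354} \approx 8.9256 \cdot 10^{-5}$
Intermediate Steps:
$A{\left(R \right)} = 0$
$U{\left(k \right)} = - \frac{2 k}{95}$ ($U{\left(k \right)} = \frac{k + k}{0 - 95} = \frac{2 k}{-95} = 2 k \left(- \frac{1}{95}\right) = - \frac{2 k}{95}$)
$\frac{1}{U{\left(-177 \right)} + 11200} = \frac{1}{\left(- \frac{2}{95}\right) \left(-177\right) + 11200} = \frac{1}{\frac{354}{95} + 11200} = \frac{1}{\frac{1064354}{95}} = \frac{95}{1064354}$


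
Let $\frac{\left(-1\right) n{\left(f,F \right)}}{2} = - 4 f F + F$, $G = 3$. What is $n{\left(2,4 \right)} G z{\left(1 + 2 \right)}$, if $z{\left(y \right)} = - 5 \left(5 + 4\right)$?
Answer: $-7560$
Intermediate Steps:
$n{\left(f,F \right)} = - 2 F + 8 F f$ ($n{\left(f,F \right)} = - 2 \left(- 4 f F + F\right) = - 2 \left(- 4 F f + F\right) = - 2 \left(F - 4 F f\right) = - 2 F + 8 F f$)
$z{\left(y \right)} = -45$ ($z{\left(y \right)} = \left(-5\right) 9 = -45$)
$n{\left(2,4 \right)} G z{\left(1 + 2 \right)} = 2 \cdot 4 \left(-1 + 4 \cdot 2\right) 3 \left(-45\right) = 2 \cdot 4 \left(-1 + 8\right) 3 \left(-45\right) = 2 \cdot 4 \cdot 7 \cdot 3 \left(-45\right) = 56 \cdot 3 \left(-45\right) = 168 \left(-45\right) = -7560$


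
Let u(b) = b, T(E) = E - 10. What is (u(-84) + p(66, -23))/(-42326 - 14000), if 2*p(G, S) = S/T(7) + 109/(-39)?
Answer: 3181/2196714 ≈ 0.0014481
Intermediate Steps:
T(E) = -10 + E
p(G, S) = -109/78 - S/6 (p(G, S) = (S/(-10 + 7) + 109/(-39))/2 = (S/(-3) + 109*(-1/39))/2 = (S*(-⅓) - 109/39)/2 = (-S/3 - 109/39)/2 = (-109/39 - S/3)/2 = -109/78 - S/6)
(u(-84) + p(66, -23))/(-42326 - 14000) = (-84 + (-109/78 - ⅙*(-23)))/(-42326 - 14000) = (-84 + (-109/78 + 23/6))/(-56326) = (-84 + 95/39)*(-1/56326) = -3181/39*(-1/56326) = 3181/2196714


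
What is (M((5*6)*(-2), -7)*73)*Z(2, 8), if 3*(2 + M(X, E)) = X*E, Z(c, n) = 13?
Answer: 130962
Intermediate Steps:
M(X, E) = -2 + E*X/3 (M(X, E) = -2 + (X*E)/3 = -2 + (E*X)/3 = -2 + E*X/3)
(M((5*6)*(-2), -7)*73)*Z(2, 8) = ((-2 + (1/3)*(-7)*((5*6)*(-2)))*73)*13 = ((-2 + (1/3)*(-7)*(30*(-2)))*73)*13 = ((-2 + (1/3)*(-7)*(-60))*73)*13 = ((-2 + 140)*73)*13 = (138*73)*13 = 10074*13 = 130962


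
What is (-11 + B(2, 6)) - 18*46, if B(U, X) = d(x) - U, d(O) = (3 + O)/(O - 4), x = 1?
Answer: -2527/3 ≈ -842.33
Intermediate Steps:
d(O) = (3 + O)/(-4 + O)
B(U, X) = -4/3 - U (B(U, X) = (3 + 1)/(-4 + 1) - U = 4/(-3) - U = -⅓*4 - U = -4/3 - U)
(-11 + B(2, 6)) - 18*46 = (-11 + (-4/3 - 1*2)) - 18*46 = (-11 + (-4/3 - 2)) - 828 = (-11 - 10/3) - 828 = -43/3 - 828 = -2527/3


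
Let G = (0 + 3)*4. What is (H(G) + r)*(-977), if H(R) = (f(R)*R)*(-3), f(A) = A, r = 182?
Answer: 244250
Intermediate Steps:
G = 12 (G = 3*4 = 12)
H(R) = -3*R² (H(R) = (R*R)*(-3) = R²*(-3) = -3*R²)
(H(G) + r)*(-977) = (-3*12² + 182)*(-977) = (-3*144 + 182)*(-977) = (-432 + 182)*(-977) = -250*(-977) = 244250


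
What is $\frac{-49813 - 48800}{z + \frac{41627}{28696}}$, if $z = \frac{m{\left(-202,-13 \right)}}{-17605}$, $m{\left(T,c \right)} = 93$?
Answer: $- \frac{49818605198040}{730174607} \approx -68228.0$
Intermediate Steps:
$z = - \frac{93}{17605}$ ($z = \frac{93}{-17605} = 93 \left(- \frac{1}{17605}\right) = - \frac{93}{17605} \approx -0.0052826$)
$\frac{-49813 - 48800}{z + \frac{41627}{28696}} = \frac{-49813 - 48800}{- \frac{93}{17605} + \frac{41627}{28696}} = - \frac{98613}{- \frac{93}{17605} + 41627 \cdot \frac{1}{28696}} = - \frac{98613}{- \frac{93}{17605} + \frac{41627}{28696}} = - \frac{98613}{\frac{730174607}{505193080}} = \left(-98613\right) \frac{505193080}{730174607} = - \frac{49818605198040}{730174607}$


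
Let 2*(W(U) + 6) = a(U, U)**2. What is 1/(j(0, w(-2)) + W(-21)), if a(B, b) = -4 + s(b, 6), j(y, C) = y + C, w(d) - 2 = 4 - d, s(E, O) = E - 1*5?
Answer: 1/452 ≈ 0.0022124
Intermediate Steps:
s(E, O) = -5 + E (s(E, O) = E - 5 = -5 + E)
w(d) = 6 - d (w(d) = 2 + (4 - d) = 6 - d)
j(y, C) = C + y
a(B, b) = -9 + b (a(B, b) = -4 + (-5 + b) = -9 + b)
W(U) = -6 + (-9 + U)**2/2
1/(j(0, w(-2)) + W(-21)) = 1/(((6 - 1*(-2)) + 0) + (-6 + (-9 - 21)**2/2)) = 1/(((6 + 2) + 0) + (-6 + (1/2)*(-30)**2)) = 1/((8 + 0) + (-6 + (1/2)*900)) = 1/(8 + (-6 + 450)) = 1/(8 + 444) = 1/452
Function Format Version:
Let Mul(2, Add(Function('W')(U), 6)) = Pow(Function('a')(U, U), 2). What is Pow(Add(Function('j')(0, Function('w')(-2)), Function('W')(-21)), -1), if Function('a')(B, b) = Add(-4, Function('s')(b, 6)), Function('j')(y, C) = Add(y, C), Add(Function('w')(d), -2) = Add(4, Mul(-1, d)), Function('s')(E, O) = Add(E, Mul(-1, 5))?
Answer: Rational(1, 452) ≈ 0.0022124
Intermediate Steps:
Function('s')(E, O) = Add(-5, E) (Function('s')(E, O) = Add(E, -5) = Add(-5, E))
Function('w')(d) = Add(6, Mul(-1, d)) (Function('w')(d) = Add(2, Add(4, Mul(-1, d))) = Add(6, Mul(-1, d)))
Function('j')(y, C) = Add(C, y)
Function('a')(B, b) = Add(-9, b) (Function('a')(B, b) = Add(-4, Add(-5, b)) = Add(-9, b))
Function('W')(U) = Add(-6, Mul(Rational(1, 2), Pow(Add(-9, U), 2)))
Pow(Add(Function('j')(0, Function('w')(-2)), Function('W')(-21)), -1) = Pow(Add(Add(Add(6, Mul(-1, -2)), 0), Add(-6, Mul(Rational(1, 2), Pow(Add(-9, -21), 2)))), -1) = Pow(Add(Add(Add(6, 2), 0), Add(-6, Mul(Rational(1, 2), Pow(-30, 2)))), -1) = Pow(Add(Add(8, 0), Add(-6, Mul(Rational(1, 2), 900))), -1) = Pow(Add(8, Add(-6, 450)), -1) = Pow(Add(8, 444), -1) = Pow(452, -1) = Rational(1, 452)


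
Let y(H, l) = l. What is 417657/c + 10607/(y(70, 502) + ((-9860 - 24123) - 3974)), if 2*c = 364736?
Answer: 13708965559/6830593440 ≈ 2.0070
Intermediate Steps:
c = 182368 (c = (1/2)*364736 = 182368)
417657/c + 10607/(y(70, 502) + ((-9860 - 24123) - 3974)) = 417657/182368 + 10607/(502 + ((-9860 - 24123) - 3974)) = 417657*(1/182368) + 10607/(502 + (-33983 - 3974)) = 417657/182368 + 10607/(502 - 37957) = 417657/182368 + 10607/(-37455) = 417657/182368 + 10607*(-1/37455) = 417657/182368 - 10607/37455 = 13708965559/6830593440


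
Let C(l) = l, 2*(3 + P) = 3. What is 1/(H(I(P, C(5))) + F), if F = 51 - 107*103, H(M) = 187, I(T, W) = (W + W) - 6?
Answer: -1/10783 ≈ -9.2739e-5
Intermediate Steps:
P = -3/2 (P = -3 + (½)*3 = -3 + 3/2 = -3/2 ≈ -1.5000)
I(T, W) = -6 + 2*W (I(T, W) = 2*W - 6 = -6 + 2*W)
F = -10970 (F = 51 - 11021 = -10970)
1/(H(I(P, C(5))) + F) = 1/(187 - 10970) = 1/(-10783) = -1/10783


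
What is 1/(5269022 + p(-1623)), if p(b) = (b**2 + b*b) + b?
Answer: 1/10535657 ≈ 9.4916e-8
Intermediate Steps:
p(b) = b + 2*b**2 (p(b) = (b**2 + b**2) + b = 2*b**2 + b = b + 2*b**2)
1/(5269022 + p(-1623)) = 1/(5269022 - 1623*(1 + 2*(-1623))) = 1/(5269022 - 1623*(1 - 3246)) = 1/(5269022 - 1623*(-3245)) = 1/(5269022 + 5266635) = 1/10535657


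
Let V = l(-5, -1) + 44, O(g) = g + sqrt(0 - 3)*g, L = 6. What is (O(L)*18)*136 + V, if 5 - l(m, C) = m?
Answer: 14742 + 14688*I*sqrt(3) ≈ 14742.0 + 25440.0*I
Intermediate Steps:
O(g) = g + I*g*sqrt(3) (O(g) = g + sqrt(-3)*g = g + (I*sqrt(3))*g = g + I*g*sqrt(3))
l(m, C) = 5 - m
V = 54 (V = (5 - 1*(-5)) + 44 = (5 + 5) + 44 = 10 + 44 = 54)
(O(L)*18)*136 + V = ((6*(1 + I*sqrt(3)))*18)*136 + 54 = ((6 + 6*I*sqrt(3))*18)*136 + 54 = (108 + 108*I*sqrt(3))*136 + 54 = (14688 + 14688*I*sqrt(3)) + 54 = 14742 + 14688*I*sqrt(3)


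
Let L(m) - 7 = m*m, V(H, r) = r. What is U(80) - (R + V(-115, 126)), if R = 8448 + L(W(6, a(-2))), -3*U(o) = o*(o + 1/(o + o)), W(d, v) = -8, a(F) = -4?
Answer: -21557/2 ≈ -10779.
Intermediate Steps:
L(m) = 7 + m**2 (L(m) = 7 + m*m = 7 + m**2)
U(o) = -o*(o + 1/(2*o))/3 (U(o) = -o*(o + 1/(o + o))/3 = -o*(o + 1/(2*o))/3)
R = 8519 (R = 8448 + (7 + (-8)**2) = 8448 + (7 + 64) = 8448 + 71 = 8519)
U(80) - (R + V(-115, 126)) = (-1/6 - 1/3*80**2) - (8519 + 126) = (-1/6 - 1/3*6400) - 1*8645 = (-1/6 - 6400/3) - 8645 = -4267/2 - 8645 = -21557/2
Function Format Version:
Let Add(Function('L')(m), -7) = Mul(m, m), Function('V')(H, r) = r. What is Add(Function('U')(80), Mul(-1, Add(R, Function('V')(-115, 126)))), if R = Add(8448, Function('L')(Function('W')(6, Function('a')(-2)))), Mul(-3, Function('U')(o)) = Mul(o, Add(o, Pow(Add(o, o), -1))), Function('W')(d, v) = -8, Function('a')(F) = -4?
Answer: Rational(-21557, 2) ≈ -10779.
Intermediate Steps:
Function('L')(m) = Add(7, Pow(m, 2)) (Function('L')(m) = Add(7, Mul(m, m)) = Add(7, Pow(m, 2)))
Function('U')(o) = Mul(Rational(-1, 3), o, Add(o, Mul(Rational(1, 2), Pow(o, -1)))) (Function('U')(o) = Mul(Rational(-1, 3), Mul(o, Add(o, Pow(Add(o, o), -1)))) = Mul(Rational(-1, 3), Mul(o, Add(o, Pow(Mul(2, o), -1)))) = Mul(Rational(-1, 3), Mul(o, Add(o, Mul(Rational(1, 2), Pow(o, -1))))) = Mul(Rational(-1, 3), o, Add(o, Mul(Rational(1, 2), Pow(o, -1)))))
R = 8519 (R = Add(8448, Add(7, Pow(-8, 2))) = Add(8448, Add(7, 64)) = Add(8448, 71) = 8519)
Add(Function('U')(80), Mul(-1, Add(R, Function('V')(-115, 126)))) = Add(Add(Rational(-1, 6), Mul(Rational(-1, 3), Pow(80, 2))), Mul(-1, Add(8519, 126))) = Add(Add(Rational(-1, 6), Mul(Rational(-1, 3), 6400)), Mul(-1, 8645)) = Add(Add(Rational(-1, 6), Rational(-6400, 3)), -8645) = Add(Rational(-4267, 2), -8645) = Rational(-21557, 2)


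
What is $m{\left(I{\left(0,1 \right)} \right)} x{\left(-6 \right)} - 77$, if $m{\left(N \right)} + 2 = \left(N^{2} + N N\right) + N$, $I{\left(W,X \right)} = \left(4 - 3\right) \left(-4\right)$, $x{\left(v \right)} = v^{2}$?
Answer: $859$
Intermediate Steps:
$I{\left(W,X \right)} = -4$ ($I{\left(W,X \right)} = 1 \left(-4\right) = -4$)
$m{\left(N \right)} = -2 + N + 2 N^{2}$ ($m{\left(N \right)} = -2 + \left(\left(N^{2} + N N\right) + N\right) = -2 + \left(\left(N^{2} + N^{2}\right) + N\right) = -2 + \left(2 N^{2} + N\right) = -2 + \left(N + 2 N^{2}\right) = -2 + N + 2 N^{2}$)
$m{\left(I{\left(0,1 \right)} \right)} x{\left(-6 \right)} - 77 = \left(-2 - 4 + 2 \left(-4\right)^{2}\right) \left(-6\right)^{2} - 77 = \left(-2 - 4 + 2 \cdot 16\right) 36 - 77 = \left(-2 - 4 + 32\right) 36 - 77 = 26 \cdot 36 - 77 = 936 - 77 = 859$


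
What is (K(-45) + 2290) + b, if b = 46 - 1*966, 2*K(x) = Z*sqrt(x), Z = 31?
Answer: 1370 + 93*I*sqrt(5)/2 ≈ 1370.0 + 103.98*I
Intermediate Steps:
K(x) = 31*sqrt(x)/2 (K(x) = (31*sqrt(x))/2 = 31*sqrt(x)/2)
b = -920 (b = 46 - 966 = -920)
(K(-45) + 2290) + b = (31*sqrt(-45)/2 + 2290) - 920 = (31*(3*I*sqrt(5))/2 + 2290) - 920 = (93*I*sqrt(5)/2 + 2290) - 920 = (2290 + 93*I*sqrt(5)/2) - 920 = 1370 + 93*I*sqrt(5)/2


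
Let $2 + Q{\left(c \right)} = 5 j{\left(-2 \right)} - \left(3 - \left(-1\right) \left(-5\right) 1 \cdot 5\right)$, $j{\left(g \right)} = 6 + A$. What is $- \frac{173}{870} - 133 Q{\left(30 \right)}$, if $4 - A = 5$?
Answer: $- \frac{5207123}{870} \approx -5985.2$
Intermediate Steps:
$A = -1$ ($A = 4 - 5 = -1$)
$j{\left(g \right)} = 5$ ($j{\left(g \right)} = 6 - 1 = 5$)
$Q{\left(c \right)} = 45$ ($Q{\left(c \right)} = -2 + \left(5 \cdot 5 - \left(3 - \left(-1\right) \left(-5\right) 1 \cdot 5\right)\right) = -2 + \left(25 - \left(3 - 5 \cdot 1 \cdot 5\right)\right) = -2 + \left(25 + \left(-3 + 5 \cdot 5\right)\right) = -2 + \left(25 + \left(-3 + 25\right)\right) = -2 + \left(25 + 22\right) = -2 + 47 = 45$)
$- \frac{173}{870} - 133 Q{\left(30 \right)} = - \frac{173}{870} - 5985 = - \frac{5207123}{870}$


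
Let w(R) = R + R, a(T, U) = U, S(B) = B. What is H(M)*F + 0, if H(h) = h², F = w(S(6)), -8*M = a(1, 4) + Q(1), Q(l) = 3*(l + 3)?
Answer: 48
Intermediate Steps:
Q(l) = 9 + 3*l (Q(l) = 3*(3 + l) = 9 + 3*l)
w(R) = 2*R
M = -2 (M = -(4 + (9 + 3*1))/8 = -(4 + (9 + 3))/8 = -(4 + 12)/8 = -⅛*16 = -2)
F = 12 (F = 2*6 = 12)
H(M)*F + 0 = (-2)²*12 + 0 = 4*12 + 0 = 48 + 0 = 48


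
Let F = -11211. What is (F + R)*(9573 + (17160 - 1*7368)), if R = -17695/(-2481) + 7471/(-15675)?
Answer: -187510568963547/864215 ≈ -2.1697e+8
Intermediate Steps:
R = 28759286/4321075 (R = -17695*(-1/2481) + 7471*(-1/15675) = 17695/2481 - 7471/15675 = 28759286/4321075 ≈ 6.6556)
(F + R)*(9573 + (17160 - 1*7368)) = (-11211 + 28759286/4321075)*(9573 + (17160 - 1*7368)) = -48414812539*(9573 + (17160 - 7368))/4321075 = -48414812539*(9573 + 9792)/4321075 = -48414812539/4321075*19365 = -187510568963547/864215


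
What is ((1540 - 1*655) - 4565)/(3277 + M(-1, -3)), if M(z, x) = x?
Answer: -1840/1637 ≈ -1.1240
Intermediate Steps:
((1540 - 1*655) - 4565)/(3277 + M(-1, -3)) = ((1540 - 1*655) - 4565)/(3277 - 3) = ((1540 - 655) - 4565)/3274 = (885 - 4565)*(1/3274) = -3680*1/3274 = -1840/1637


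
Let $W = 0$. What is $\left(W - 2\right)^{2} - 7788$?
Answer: $-7784$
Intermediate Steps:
$\left(W - 2\right)^{2} - 7788 = \left(0 - 2\right)^{2} - 7788 = \left(-2\right)^{2} - 7788 = 4 - 7788 = -7784$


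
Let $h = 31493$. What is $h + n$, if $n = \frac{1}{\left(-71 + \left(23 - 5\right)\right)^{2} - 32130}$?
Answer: $\frac{923406252}{29321} \approx 31493.0$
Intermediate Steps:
$n = - \frac{1}{29321}$ ($n = \frac{1}{\left(-71 + 18\right)^{2} - 32130} = \frac{1}{\left(-53\right)^{2} - 32130} = \frac{1}{2809 - 32130} = \frac{1}{-29321} = - \frac{1}{29321} \approx -3.4105 \cdot 10^{-5}$)
$h + n = 31493 - \frac{1}{29321} = \frac{923406252}{29321}$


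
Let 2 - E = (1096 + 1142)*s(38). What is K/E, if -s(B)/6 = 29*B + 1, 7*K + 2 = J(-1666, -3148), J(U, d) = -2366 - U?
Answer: -351/51838801 ≈ -6.7710e-6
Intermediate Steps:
K = -702/7 (K = -2/7 + (-2366 - 1*(-1666))/7 = -2/7 + (-2366 + 1666)/7 = -2/7 + (1/7)*(-700) = -2/7 - 100 = -702/7 ≈ -100.29)
s(B) = -6 - 174*B (s(B) = -6*(29*B + 1) = -6*(1 + 29*B) = -6 - 174*B)
E = 14811086 (E = 2 - (1096 + 1142)*(-6 - 174*38) = 2 - 2238*(-6 - 6612) = 2 - 2238*(-6618) = 2 - 1*(-14811084) = 2 + 14811084 = 14811086)
K/E = -702/7/14811086 = -702/7*1/14811086 = -351/51838801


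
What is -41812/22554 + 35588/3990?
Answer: 7569308/1071315 ≈ 7.0654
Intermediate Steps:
-41812/22554 + 35588/3990 = -41812*1/22554 + 35588*(1/3990) = -20906/11277 + 2542/285 = 7569308/1071315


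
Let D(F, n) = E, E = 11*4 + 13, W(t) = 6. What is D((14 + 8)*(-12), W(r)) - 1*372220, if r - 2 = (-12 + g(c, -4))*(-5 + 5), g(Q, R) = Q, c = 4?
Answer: -372163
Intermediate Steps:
r = 2 (r = 2 + (-12 + 4)*(-5 + 5) = 2 - 8*0 = 2 + 0 = 2)
E = 57 (E = 44 + 13 = 57)
D(F, n) = 57
D((14 + 8)*(-12), W(r)) - 1*372220 = 57 - 1*372220 = 57 - 372220 = -372163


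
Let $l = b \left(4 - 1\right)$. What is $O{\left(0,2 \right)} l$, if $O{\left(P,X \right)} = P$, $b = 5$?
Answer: $0$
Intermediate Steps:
$l = 15$ ($l = 5 \left(4 - 1\right) = 5 \cdot 3 = 15$)
$O{\left(0,2 \right)} l = 0 \cdot 15 = 0$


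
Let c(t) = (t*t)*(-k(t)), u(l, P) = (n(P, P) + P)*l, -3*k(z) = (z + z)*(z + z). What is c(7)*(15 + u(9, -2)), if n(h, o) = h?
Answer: -67228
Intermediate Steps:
k(z) = -4*z²/3 (k(z) = -(z + z)*(z + z)/3 = -2*z*2*z/3 = -4*z²/3)
u(l, P) = 2*P*l (u(l, P) = (P + P)*l = (2*P)*l = 2*P*l)
c(t) = 4*t⁴/3 (c(t) = (t*t)*(-(-4)*t²/3) = t²*(4*t²/3) = 4*t⁴/3)
c(7)*(15 + u(9, -2)) = ((4/3)*7⁴)*(15 + 2*(-2)*9) = ((4/3)*2401)*(15 - 36) = (9604/3)*(-21) = -67228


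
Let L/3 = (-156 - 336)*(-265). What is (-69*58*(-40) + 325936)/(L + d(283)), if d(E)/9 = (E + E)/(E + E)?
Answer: 486016/391149 ≈ 1.2425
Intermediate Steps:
L = 391140 (L = 3*((-156 - 336)*(-265)) = 3*(-492*(-265)) = 3*130380 = 391140)
d(E) = 9 (d(E) = 9*((E + E)/(E + E)) = 9*((2*E)/((2*E))) = 9*((2*E)*(1/(2*E))) = 9*1 = 9)
(-69*58*(-40) + 325936)/(L + d(283)) = (-69*58*(-40) + 325936)/(391140 + 9) = (-4002*(-40) + 325936)/391149 = (160080 + 325936)*(1/391149) = 486016*(1/391149) = 486016/391149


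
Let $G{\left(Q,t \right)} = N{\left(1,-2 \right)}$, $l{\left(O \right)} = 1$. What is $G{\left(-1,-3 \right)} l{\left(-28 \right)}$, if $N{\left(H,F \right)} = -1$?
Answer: $-1$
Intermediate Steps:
$G{\left(Q,t \right)} = -1$
$G{\left(-1,-3 \right)} l{\left(-28 \right)} = \left(-1\right) 1 = -1$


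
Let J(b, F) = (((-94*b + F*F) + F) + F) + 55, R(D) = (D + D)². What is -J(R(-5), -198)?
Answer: -29463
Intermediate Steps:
R(D) = 4*D² (R(D) = (2*D)² = 4*D²)
J(b, F) = 55 + F² - 94*b + 2*F (J(b, F) = (((-94*b + F²) + F) + F) + 55 = (((F² - 94*b) + F) + F) + 55 = ((F + F² - 94*b) + F) + 55 = (F² - 94*b + 2*F) + 55 = 55 + F² - 94*b + 2*F)
-J(R(-5), -198) = -(55 + (-198)² - 376*(-5)² + 2*(-198)) = -(55 + 39204 - 376*25 - 396) = -(55 + 39204 - 94*100 - 396) = -(55 + 39204 - 9400 - 396) = -1*29463 = -29463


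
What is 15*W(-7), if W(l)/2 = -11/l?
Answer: 330/7 ≈ 47.143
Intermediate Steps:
W(l) = -22/l (W(l) = 2*(-11/l) = -22/l)
15*W(-7) = 15*(-22/(-7)) = 15*(-22*(-⅐)) = 15*(22/7) = 330/7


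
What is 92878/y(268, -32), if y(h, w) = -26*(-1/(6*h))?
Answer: 74673912/13 ≈ 5.7441e+6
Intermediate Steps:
y(h, w) = 13/(3*h) (y(h, w) = -26*(-1/(6*h)) = -(-13)/(3*h) = 13/(3*h))
92878/y(268, -32) = 92878/(((13/3)/268)) = 92878/(((13/3)*(1/268))) = 92878/(13/804) = 92878*(804/13) = 74673912/13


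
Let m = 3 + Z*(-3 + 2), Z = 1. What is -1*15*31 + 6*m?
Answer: -453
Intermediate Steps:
m = 2 (m = 3 + 1*(-3 + 2) = 3 + 1*(-1) = 3 - 1 = 2)
-1*15*31 + 6*m = -1*15*31 + 6*2 = -15*31 + 12 = -465 + 12 = -453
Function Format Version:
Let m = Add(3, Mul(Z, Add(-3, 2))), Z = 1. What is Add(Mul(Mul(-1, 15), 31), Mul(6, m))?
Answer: -453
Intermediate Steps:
m = 2 (m = Add(3, Mul(1, Add(-3, 2))) = Add(3, Mul(1, -1)) = Add(3, -1) = 2)
Add(Mul(Mul(-1, 15), 31), Mul(6, m)) = Add(Mul(Mul(-1, 15), 31), Mul(6, 2)) = Add(Mul(-15, 31), 12) = Add(-465, 12) = -453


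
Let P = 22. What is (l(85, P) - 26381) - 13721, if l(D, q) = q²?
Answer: -39618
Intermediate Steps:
(l(85, P) - 26381) - 13721 = (22² - 26381) - 13721 = (484 - 26381) - 13721 = -25897 - 13721 = -39618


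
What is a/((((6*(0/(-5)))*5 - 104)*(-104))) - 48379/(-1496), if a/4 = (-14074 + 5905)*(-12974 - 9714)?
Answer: 17337304483/252824 ≈ 68575.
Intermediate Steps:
a = 741353088 (a = 4*((-14074 + 5905)*(-12974 - 9714)) = 4*(-8169*(-22688)) = 4*185338272 = 741353088)
a/((((6*(0/(-5)))*5 - 104)*(-104))) - 48379/(-1496) = 741353088/((((6*(0/(-5)))*5 - 104)*(-104))) - 48379/(-1496) = 741353088/((((6*(0*(-1/5)))*5 - 104)*(-104))) - 48379*(-1/1496) = 741353088/((((6*0)*5 - 104)*(-104))) + 48379/1496 = 741353088/(((0*5 - 104)*(-104))) + 48379/1496 = 741353088/(((0 - 104)*(-104))) + 48379/1496 = 741353088/((-104*(-104))) + 48379/1496 = 741353088/10816 + 48379/1496 = 741353088*(1/10816) + 48379/1496 = 11583642/169 + 48379/1496 = 17337304483/252824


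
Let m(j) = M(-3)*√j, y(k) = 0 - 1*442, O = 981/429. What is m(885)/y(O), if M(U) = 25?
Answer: -25*√885/442 ≈ -1.6826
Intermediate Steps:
O = 327/143 (O = 981*(1/429) = 327/143 ≈ 2.2867)
y(k) = -442 (y(k) = 0 - 442 = -442)
m(j) = 25*√j
m(885)/y(O) = (25*√885)/(-442) = (25*√885)*(-1/442) = -25*√885/442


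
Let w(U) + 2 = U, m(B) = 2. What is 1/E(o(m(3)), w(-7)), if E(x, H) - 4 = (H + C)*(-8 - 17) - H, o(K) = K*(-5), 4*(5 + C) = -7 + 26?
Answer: 4/977 ≈ 0.0040942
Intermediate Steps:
C = -1/4 (C = -5 + (-7 + 26)/4 = -5 + (1/4)*19 = -5 + 19/4 = -1/4 ≈ -0.25000)
w(U) = -2 + U
o(K) = -5*K
E(x, H) = 41/4 - 26*H (E(x, H) = 4 + ((H - 1/4)*(-8 - 17) - H) = 4 + ((-1/4 + H)*(-25) - H) = 4 + ((25/4 - 25*H) - H) = 4 + (25/4 - 26*H) = 41/4 - 26*H)
1/E(o(m(3)), w(-7)) = 1/(41/4 - 26*(-2 - 7)) = 1/(41/4 - 26*(-9)) = 1/(41/4 + 234) = 1/(977/4) = 4/977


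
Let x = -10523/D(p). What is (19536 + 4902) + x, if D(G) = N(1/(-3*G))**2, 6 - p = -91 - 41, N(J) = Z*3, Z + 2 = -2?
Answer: 3508549/144 ≈ 24365.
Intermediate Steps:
Z = -4 (Z = -2 - 2 = -4)
N(J) = -12 (N(J) = -4*3 = -12)
p = 138 (p = 6 - (-91 - 41) = 6 - 1*(-132) = 6 + 132 = 138)
D(G) = 144 (D(G) = (-12)**2 = 144)
x = -10523/144 ≈ -73.076
(19536 + 4902) + x = (19536 + 4902) - 10523/144 = 24438 - 10523/144 = 3508549/144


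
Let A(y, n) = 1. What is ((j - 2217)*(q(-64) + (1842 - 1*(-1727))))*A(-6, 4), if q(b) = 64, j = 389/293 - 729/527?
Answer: -1243713158373/154411 ≈ -8.0546e+6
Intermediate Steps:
j = -8594/154411 (j = 389*(1/293) - 729*1/527 = 389/293 - 729/527 = -8594/154411 ≈ -0.055657)
((j - 2217)*(q(-64) + (1842 - 1*(-1727))))*A(-6, 4) = ((-8594/154411 - 2217)*(64 + (1842 - 1*(-1727))))*1 = -342337781*(64 + (1842 + 1727))/154411*1 = -342337781*(64 + 3569)/154411*1 = -342337781/154411*3633*1 = -1243713158373/154411*1 = -1243713158373/154411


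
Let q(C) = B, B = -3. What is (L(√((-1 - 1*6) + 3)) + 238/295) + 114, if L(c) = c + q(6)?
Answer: 32983/295 + 2*I ≈ 111.81 + 2.0*I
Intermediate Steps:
q(C) = -3
L(c) = -3 + c (L(c) = c - 3 = -3 + c)
(L(√((-1 - 1*6) + 3)) + 238/295) + 114 = ((-3 + √((-1 - 1*6) + 3)) + 238/295) + 114 = ((-3 + √((-1 - 6) + 3)) + 238*(1/295)) + 114 = ((-3 + √(-7 + 3)) + 238/295) + 114 = ((-3 + √(-4)) + 238/295) + 114 = ((-3 + 2*I) + 238/295) + 114 = (-647/295 + 2*I) + 114 = 32983/295 + 2*I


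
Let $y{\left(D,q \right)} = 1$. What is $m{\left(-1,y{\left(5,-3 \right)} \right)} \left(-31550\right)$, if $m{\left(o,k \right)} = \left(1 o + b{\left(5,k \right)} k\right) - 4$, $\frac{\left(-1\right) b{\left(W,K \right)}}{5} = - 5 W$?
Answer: $-3786000$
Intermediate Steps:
$b{\left(W,K \right)} = 25 W$ ($b{\left(W,K \right)} = - 5 \left(- 5 W\right) = 25 W$)
$m{\left(o,k \right)} = -4 + o + 125 k$ ($m{\left(o,k \right)} = \left(1 o + 25 \cdot 5 k\right) - 4 = \left(o + 125 k\right) - 4 = -4 + o + 125 k$)
$m{\left(-1,y{\left(5,-3 \right)} \right)} \left(-31550\right) = \left(-4 - 1 + 125 \cdot 1\right) \left(-31550\right) = \left(-4 - 1 + 125\right) \left(-31550\right) = 120 \left(-31550\right) = -3786000$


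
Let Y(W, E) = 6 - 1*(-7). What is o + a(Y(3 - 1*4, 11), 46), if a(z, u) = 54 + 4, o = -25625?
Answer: -25567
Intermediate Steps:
Y(W, E) = 13 (Y(W, E) = 6 + 7 = 13)
a(z, u) = 58
o + a(Y(3 - 1*4, 11), 46) = -25625 + 58 = -25567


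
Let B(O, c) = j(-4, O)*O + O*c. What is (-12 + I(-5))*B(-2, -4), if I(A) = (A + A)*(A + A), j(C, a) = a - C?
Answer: 352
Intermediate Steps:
I(A) = 4*A² (I(A) = (2*A)*(2*A) = 4*A²)
B(O, c) = O*c + O*(4 + O) (B(O, c) = (O - 1*(-4))*O + O*c = (O + 4)*O + O*c = (4 + O)*O + O*c = O*(4 + O) + O*c = O*c + O*(4 + O))
(-12 + I(-5))*B(-2, -4) = (-12 + 4*(-5)²)*(-2*(4 - 2 - 4)) = (-12 + 4*25)*(-2*(-2)) = (-12 + 100)*4 = 88*4 = 352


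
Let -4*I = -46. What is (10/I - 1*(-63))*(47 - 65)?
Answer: -26442/23 ≈ -1149.7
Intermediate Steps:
I = 23/2 (I = -¼*(-46) = 23/2 ≈ 11.500)
(10/I - 1*(-63))*(47 - 65) = (10/(23/2) - 1*(-63))*(47 - 65) = (10*(2/23) + 63)*(-18) = (20/23 + 63)*(-18) = (1469/23)*(-18) = -26442/23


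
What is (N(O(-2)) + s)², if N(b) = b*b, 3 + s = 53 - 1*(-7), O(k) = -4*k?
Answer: 14641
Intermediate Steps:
s = 57 (s = -3 + (53 - 1*(-7)) = -3 + (53 + 7) = -3 + 60 = 57)
N(b) = b²
(N(O(-2)) + s)² = ((-4*(-2))² + 57)² = (8² + 57)² = (64 + 57)² = 121² = 14641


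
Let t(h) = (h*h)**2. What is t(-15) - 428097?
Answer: -377472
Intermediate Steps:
t(h) = h**4 (t(h) = (h**2)**2 = h**4)
t(-15) - 428097 = (-15)**4 - 428097 = 50625 - 428097 = -377472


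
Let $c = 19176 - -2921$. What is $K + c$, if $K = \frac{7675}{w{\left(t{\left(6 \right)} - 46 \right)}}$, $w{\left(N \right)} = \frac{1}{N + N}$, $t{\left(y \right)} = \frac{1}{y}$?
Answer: $- \frac{2044334}{3} \approx -6.8145 \cdot 10^{5}$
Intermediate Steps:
$w{\left(N \right)} = \frac{1}{2 N}$
$c = 22097$ ($c = 19176 + 2921 = 22097$)
$K = - \frac{2110625}{3}$ ($K = \frac{7675}{\frac{1}{2} \frac{1}{\frac{1}{6} - 46}} = \frac{7675}{\frac{1}{2} \frac{1}{- \frac{275}{6}}} = \frac{7675}{\frac{1}{2} \left(- \frac{6}{275}\right)} = \frac{7675}{- \frac{3}{275}} = 7675 \left(- \frac{275}{3}\right) = - \frac{2110625}{3} \approx -7.0354 \cdot 10^{5}$)
$K + c = - \frac{2110625}{3} + 22097 = - \frac{2044334}{3}$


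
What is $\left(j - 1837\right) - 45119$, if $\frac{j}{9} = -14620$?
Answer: $-178536$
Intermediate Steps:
$j = -131580$ ($j = 9 \left(-14620\right) = -131580$)
$\left(j - 1837\right) - 45119 = \left(-131580 - 1837\right) - 45119 = -133417 - 45119 = -178536$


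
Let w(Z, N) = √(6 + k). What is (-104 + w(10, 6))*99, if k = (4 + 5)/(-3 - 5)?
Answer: -10296 + 99*√78/4 ≈ -10077.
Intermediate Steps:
k = -9/8 (k = 9/(-8) = 9*(-⅛) = -9/8 ≈ -1.1250)
w(Z, N) = √78/4 (w(Z, N) = √(6 - 9/8) = √(39/8) = √78/4)
(-104 + w(10, 6))*99 = (-104 + √78/4)*99 = -10296 + 99*√78/4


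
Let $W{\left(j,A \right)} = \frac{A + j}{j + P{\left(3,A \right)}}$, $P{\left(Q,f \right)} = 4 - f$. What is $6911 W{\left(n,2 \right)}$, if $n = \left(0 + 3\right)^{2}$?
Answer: $6911$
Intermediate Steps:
$n = 9$ ($n = 3^{2} = 9$)
$W{\left(j,A \right)} = \frac{A + j}{4 + j - A}$ ($W{\left(j,A \right)} = \frac{A + j}{j - \left(-4 + A\right)} = \frac{A + j}{4 + j - A}$)
$6911 W{\left(n,2 \right)} = 6911 \frac{2 + 9}{4 + 9 - 2} = 6911 \frac{1}{4 + 9 - 2} \cdot 11 = 6911 \cdot \frac{1}{11} \cdot 11 = 6911 \cdot 1 = 6911$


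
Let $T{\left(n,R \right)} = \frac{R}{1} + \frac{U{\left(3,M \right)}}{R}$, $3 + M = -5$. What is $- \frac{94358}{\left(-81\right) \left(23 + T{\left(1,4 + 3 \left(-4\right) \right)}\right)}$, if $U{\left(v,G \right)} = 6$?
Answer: $\frac{377432}{4617} \approx 81.748$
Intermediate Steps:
$M = -8$ ($M = -3 - 5 = -8$)
$T{\left(n,R \right)} = R + \frac{6}{R}$ ($T{\left(n,R \right)} = \frac{R}{1} + \frac{6}{R} = R 1 + \frac{6}{R} = R + \frac{6}{R}$)
$- \frac{94358}{\left(-81\right) \left(23 + T{\left(1,4 + 3 \left(-4\right) \right)}\right)} = - \frac{94358}{\left(-81\right) \left(23 + \left(\left(4 + 3 \left(-4\right)\right) + \frac{6}{4 + 3 \left(-4\right)}\right)\right)} = - \frac{94358}{\left(-81\right) \left(23 + \left(\left(4 - 12\right) + \frac{6}{4 - 12}\right)\right)} = - \frac{94358}{\left(-81\right) \left(23 - \left(8 - \frac{6}{-8}\right)\right)} = - \frac{94358}{\left(-81\right) \left(23 + \left(-8 + 6 \left(- \frac{1}{8}\right)\right)\right)} = - \frac{94358}{\left(-81\right) \left(23 - \frac{35}{4}\right)} = - \frac{94358}{\left(-81\right) \frac{57}{4}} = - \frac{94358}{- \frac{4617}{4}} = \left(-94358\right) \left(- \frac{4}{4617}\right) = \frac{377432}{4617}$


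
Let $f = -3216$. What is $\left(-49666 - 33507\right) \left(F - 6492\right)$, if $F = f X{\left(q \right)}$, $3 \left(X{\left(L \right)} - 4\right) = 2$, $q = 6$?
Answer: $1788219500$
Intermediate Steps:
$X{\left(L \right)} = \frac{14}{3}$ ($X{\left(L \right)} = 4 + \frac{1}{3} \cdot 2 = 4 + \frac{2}{3} = \frac{14}{3}$)
$F = -15008$ ($F = \left(-3216\right) \frac{14}{3} = -15008$)
$\left(-49666 - 33507\right) \left(F - 6492\right) = \left(-49666 - 33507\right) \left(-15008 - 6492\right) = \left(-83173\right) \left(-21500\right) = 1788219500$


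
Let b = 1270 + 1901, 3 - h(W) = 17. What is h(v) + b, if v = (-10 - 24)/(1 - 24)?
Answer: 3157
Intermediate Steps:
v = 34/23 (v = -34/(-23) = -34*(-1/23) = 34/23 ≈ 1.4783)
h(W) = -14 (h(W) = 3 - 1*17 = 3 - 17 = -14)
b = 3171
h(v) + b = -14 + 3171 = 3157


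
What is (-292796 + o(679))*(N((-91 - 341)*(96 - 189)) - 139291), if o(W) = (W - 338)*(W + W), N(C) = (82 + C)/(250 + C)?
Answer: -479423667396828/20213 ≈ -2.3719e+10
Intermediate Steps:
N(C) = (82 + C)/(250 + C)
o(W) = 2*W*(-338 + W) (o(W) = (-338 + W)*(2*W) = 2*W*(-338 + W))
(-292796 + o(679))*(N((-91 - 341)*(96 - 189)) - 139291) = (-292796 + 2*679*(-338 + 679))*((82 + (-91 - 341)*(96 - 189))/(250 + (-91 - 341)*(96 - 189)) - 139291) = (-292796 + 2*679*341)*((82 - 432*(-93))/(250 - 432*(-93)) - 139291) = (-292796 + 463078)*((82 + 40176)/(250 + 40176) - 139291) = 170282*(40258/40426 - 139291) = 170282*((1/40426)*40258 - 139291) = 170282*(20129/20213 - 139291) = 170282*(-2815468854/20213) = -479423667396828/20213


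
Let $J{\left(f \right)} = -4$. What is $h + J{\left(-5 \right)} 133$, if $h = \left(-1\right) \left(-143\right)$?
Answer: $-389$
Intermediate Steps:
$h = 143$
$h + J{\left(-5 \right)} 133 = 143 - 532 = -389$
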